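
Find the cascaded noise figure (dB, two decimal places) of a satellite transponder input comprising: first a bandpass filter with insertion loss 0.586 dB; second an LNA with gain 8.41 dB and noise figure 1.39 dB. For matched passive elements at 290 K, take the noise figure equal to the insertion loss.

1.98 dB

Convert to linear (a loss of L dB is a gain of −L dB): F_i = 10^(NF_i/10), G_i = 10^(G_i,dB/10)
  Stage 1: F_1 = 10^(0.586/10) = 1.144, G_1 = 10^(−0.586/10) = 0.8738
  Stage 2: F_2 = 10^(1.39/10) = 1.377, G_2 = 10^(8.41/10) = 6.934
Friis cascade:
  F = 1.144 + (1.377 − 1)/0.8738 = 1.576
NF = 10 log₁₀(1.576) = 1.98 dB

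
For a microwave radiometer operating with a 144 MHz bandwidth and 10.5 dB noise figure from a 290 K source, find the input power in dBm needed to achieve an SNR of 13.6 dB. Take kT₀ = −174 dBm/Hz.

Sensitivity = −174 + 10 log₁₀(B) + NF + SNR_min
= −174 + 81.58 + 10.5 + 13.6
= −68.32 dBm → −68.3 dBm

−68.3 dBm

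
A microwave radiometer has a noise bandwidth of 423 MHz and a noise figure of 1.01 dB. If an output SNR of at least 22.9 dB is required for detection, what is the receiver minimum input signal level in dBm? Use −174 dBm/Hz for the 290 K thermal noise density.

−63.8 dBm

Sensitivity = −174 + 10 log₁₀(B) + NF + SNR_min
= −174 + 86.26 + 1.01 + 22.9
= −63.83 dBm → −63.8 dBm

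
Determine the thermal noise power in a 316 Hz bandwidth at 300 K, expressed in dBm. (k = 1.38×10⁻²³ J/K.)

−148.8 dBm

P_n = kTB = 1.38×10⁻²³ × 300 × 3.16×10² = 1.31×10⁻¹⁸ W
In dBm: 10 log₁₀(1.31×10⁻¹⁸ / 10⁻³) = −148.8 dBm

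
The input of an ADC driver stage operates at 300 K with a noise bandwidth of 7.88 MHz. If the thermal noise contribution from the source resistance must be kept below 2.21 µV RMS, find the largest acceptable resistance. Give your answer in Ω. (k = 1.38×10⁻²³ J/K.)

37.4 Ω

Johnson–Nyquist: V_n = √(4kTRB) ⇒ R = V_n² / (4kTB)
4kTB = 4 × 1.38×10⁻²³ × 300 × 7.88×10⁶ = 1.30×10⁻¹³
R = (2.21×10⁻⁶)² / 1.30×10⁻¹³ = 3.74×10¹ Ω = 37.4 Ω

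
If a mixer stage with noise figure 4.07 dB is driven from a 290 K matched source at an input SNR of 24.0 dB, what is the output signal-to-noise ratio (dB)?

19.93 dB

By definition F = SNR_in/SNR_out, so in dB: SNR_out = SNR_in − NF
SNR_out = 24.0 − 4.07 = 19.93 dB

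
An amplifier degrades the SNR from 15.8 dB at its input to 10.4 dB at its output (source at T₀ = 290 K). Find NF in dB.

NF (dB) = SNR_in(dB) − SNR_out(dB) when the source is at T₀
NF = 15.8 − 10.4 = 5.4 dB

5.4 dB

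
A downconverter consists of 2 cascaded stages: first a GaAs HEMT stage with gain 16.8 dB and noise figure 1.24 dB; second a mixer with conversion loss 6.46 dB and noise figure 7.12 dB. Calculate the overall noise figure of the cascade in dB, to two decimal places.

1.51 dB

Convert to linear (a loss of L dB is a gain of −L dB): F_i = 10^(NF_i/10), G_i = 10^(G_i,dB/10)
  Stage 1: F_1 = 10^(1.24/10) = 1.330, G_1 = 10^(16.8/10) = 47.86
  Stage 2: F_2 = 10^(7.12/10) = 5.152, G_2 = 10^(−6.46/10) = 0.2259
Friis cascade:
  F = 1.330 + (5.152 − 1)/47.86 = 1.417
NF = 10 log₁₀(1.417) = 1.51 dB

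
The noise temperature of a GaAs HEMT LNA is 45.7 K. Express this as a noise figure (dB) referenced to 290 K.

0.636 dB

F = 1 + T_e/T₀ = 1 + 45.7/290 = 1.15759
NF = 10 log₁₀(1.15759) = 0.636 dB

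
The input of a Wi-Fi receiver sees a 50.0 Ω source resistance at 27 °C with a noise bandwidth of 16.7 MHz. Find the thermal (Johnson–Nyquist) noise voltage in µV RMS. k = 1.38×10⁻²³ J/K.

T = 27 °C + 273.15 = 300.15 K
V_n = √(4kTRB)
4kTRB = 4 × 1.38×10⁻²³ × 300.15 × 5.00×10¹ × 1.67×10⁷ = 1.38×10⁻¹¹ V²
V_n = √(1.38×10⁻¹¹) = 3.72×10⁻⁶ V = 3.72 µV

3.72 µV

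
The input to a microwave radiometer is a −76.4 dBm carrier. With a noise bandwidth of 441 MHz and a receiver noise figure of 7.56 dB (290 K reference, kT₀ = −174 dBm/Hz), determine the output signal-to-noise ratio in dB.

3.6 dB

Noise floor: N = −174 + 10 log₁₀(B) + NF
10 log₁₀(4.41×10⁸) = 86.44 dB
N = −174 + 86.44 + 7.56 = −80.00 dBm
SNR = P_sig − N = −76.4 − (−80.00) = 3.60 dB → 3.6 dB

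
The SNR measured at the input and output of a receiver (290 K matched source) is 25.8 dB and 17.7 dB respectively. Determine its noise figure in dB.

NF (dB) = SNR_in(dB) − SNR_out(dB) when the source is at T₀
NF = 25.8 − 17.7 = 8.1 dB

8.1 dB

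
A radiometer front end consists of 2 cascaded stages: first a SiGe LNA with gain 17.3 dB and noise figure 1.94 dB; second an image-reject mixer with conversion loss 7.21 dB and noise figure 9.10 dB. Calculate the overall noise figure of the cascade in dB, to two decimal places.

2.29 dB

Convert to linear (a loss of L dB is a gain of −L dB): F_i = 10^(NF_i/10), G_i = 10^(G_i,dB/10)
  Stage 1: F_1 = 10^(1.94/10) = 1.563, G_1 = 10^(17.3/10) = 53.70
  Stage 2: F_2 = 10^(9.10/10) = 8.128, G_2 = 10^(−7.21/10) = 0.1901
Friis cascade:
  F = 1.563 + (8.128 − 1)/53.70 = 1.696
NF = 10 log₁₀(1.696) = 2.29 dB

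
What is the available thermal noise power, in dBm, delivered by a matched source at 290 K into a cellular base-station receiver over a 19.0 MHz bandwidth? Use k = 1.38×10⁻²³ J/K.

P_n = kTB = 1.38×10⁻²³ × 290 × 1.90×10⁷ = 7.60×10⁻¹⁴ W
In dBm: 10 log₁₀(7.60×10⁻¹⁴ / 10⁻³) = −101.2 dBm

−101.2 dBm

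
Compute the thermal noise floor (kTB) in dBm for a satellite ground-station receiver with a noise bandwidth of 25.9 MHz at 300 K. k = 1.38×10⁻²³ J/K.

−99.7 dBm

P_n = kTB = 1.38×10⁻²³ × 300 × 2.59×10⁷ = 1.07×10⁻¹³ W
In dBm: 10 log₁₀(1.07×10⁻¹³ / 10⁻³) = −99.7 dBm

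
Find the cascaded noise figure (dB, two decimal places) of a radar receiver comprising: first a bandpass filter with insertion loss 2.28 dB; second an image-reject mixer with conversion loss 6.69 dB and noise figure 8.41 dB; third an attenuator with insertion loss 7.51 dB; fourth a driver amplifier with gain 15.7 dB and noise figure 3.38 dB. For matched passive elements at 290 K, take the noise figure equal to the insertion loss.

Convert to linear (a loss of L dB is a gain of −L dB): F_i = 10^(NF_i/10), G_i = 10^(G_i,dB/10)
  Stage 1: F_1 = 10^(2.28/10) = 1.690, G_1 = 10^(−2.28/10) = 0.5916
  Stage 2: F_2 = 10^(8.41/10) = 6.934, G_2 = 10^(−6.69/10) = 0.2143
  Stage 3: F_3 = 10^(7.51/10) = 5.636, G_3 = 10^(−7.51/10) = 0.1774
  Stage 4: F_4 = 10^(3.38/10) = 2.178, G_4 = 10^(15.7/10) = 37.15
Friis cascade:
  F = 1.690 + (6.934 − 1)/0.5916 + (5.636 − 1)/0.1268 + (2.178 − 1)/0.02249 = 100.7
NF = 10 log₁₀(100.7) = 20.03 dB

20.03 dB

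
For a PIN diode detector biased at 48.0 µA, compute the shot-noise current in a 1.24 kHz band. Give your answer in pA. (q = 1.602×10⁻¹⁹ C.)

138 pA

I_n = √(2qI·B)
2qI·B = 2 × 1.602×10⁻¹⁹ × 4.80×10⁻⁵ × 1.24×10³ = 1.91×10⁻²⁰ A²
I_n = √(1.91×10⁻²⁰) = 1.38×10⁻¹⁰ A = 138 pA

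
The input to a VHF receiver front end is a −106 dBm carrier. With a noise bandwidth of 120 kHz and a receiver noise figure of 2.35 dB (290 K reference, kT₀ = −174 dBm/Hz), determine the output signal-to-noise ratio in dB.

Noise floor: N = −174 + 10 log₁₀(B) + NF
10 log₁₀(1.20×10⁵) = 50.79 dB
N = −174 + 50.79 + 2.35 = −120.86 dBm
SNR = P_sig − N = −106 − (−120.86) = 14.86 dB → 14.9 dB

14.9 dB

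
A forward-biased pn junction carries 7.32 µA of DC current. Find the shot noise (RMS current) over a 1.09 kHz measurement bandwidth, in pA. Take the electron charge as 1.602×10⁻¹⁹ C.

I_n = √(2qI·B)
2qI·B = 2 × 1.602×10⁻¹⁹ × 7.32×10⁻⁶ × 1.09×10³ = 2.56×10⁻²¹ A²
I_n = √(2.56×10⁻²¹) = 5.06×10⁻¹¹ A = 50.6 pA

50.6 pA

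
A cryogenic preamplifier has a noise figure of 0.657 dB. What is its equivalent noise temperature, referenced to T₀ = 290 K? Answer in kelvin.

47.4 K

F = 10^(0.657/10) = 1.16332
T_e = (F − 1)·T₀ = (1.16332 − 1) × 290 = 47.4 K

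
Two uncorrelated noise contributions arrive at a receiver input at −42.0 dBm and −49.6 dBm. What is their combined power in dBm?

−41.3 dBm

Convert to linear, add, convert back:
P₁ = 6.31×10⁻⁸ W, P₂ = 1.10×10⁻⁸ W
P_tot = 7.41×10⁻⁸ W → 10 log₁₀(P_tot / 10⁻³) = −41.3 dBm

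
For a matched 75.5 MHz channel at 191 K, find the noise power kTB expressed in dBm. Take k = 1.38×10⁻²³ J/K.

P_n = kTB = 1.38×10⁻²³ × 191 × 7.55×10⁷ = 1.99×10⁻¹³ W
In dBm: 10 log₁₀(1.99×10⁻¹³ / 10⁻³) = −97.0 dBm

−97.0 dBm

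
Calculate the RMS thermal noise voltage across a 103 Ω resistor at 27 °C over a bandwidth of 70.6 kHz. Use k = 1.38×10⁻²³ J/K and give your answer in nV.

347 nV

T = 27 °C + 273.15 = 300.15 K
V_n = √(4kTRB)
4kTRB = 4 × 1.38×10⁻²³ × 300.15 × 1.03×10² × 7.06×10⁴ = 1.20×10⁻¹³ V²
V_n = √(1.20×10⁻¹³) = 3.47×10⁻⁷ V = 347 nV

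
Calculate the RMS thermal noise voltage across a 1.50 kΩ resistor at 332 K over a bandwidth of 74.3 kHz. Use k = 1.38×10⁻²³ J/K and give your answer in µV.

1.43 µV

V_n = √(4kTRB)
4kTRB = 4 × 1.38×10⁻²³ × 332 × 1.50×10³ × 7.43×10⁴ = 2.04×10⁻¹² V²
V_n = √(2.04×10⁻¹²) = 1.43×10⁻⁶ V = 1.43 µV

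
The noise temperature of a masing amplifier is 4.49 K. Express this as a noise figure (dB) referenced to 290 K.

0.067 dB

F = 1 + T_e/T₀ = 1 + 4.49/290 = 1.01548
NF = 10 log₁₀(1.01548) = 0.067 dB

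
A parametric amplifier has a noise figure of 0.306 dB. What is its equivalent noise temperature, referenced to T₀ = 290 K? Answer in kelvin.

F = 10^(0.306/10) = 1.073
T_e = (F − 1)·T₀ = (1.073 − 1) × 290 = 21.2 K

21.2 K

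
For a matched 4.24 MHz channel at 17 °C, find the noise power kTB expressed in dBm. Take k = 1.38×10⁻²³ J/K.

T = 17 °C + 273.15 = 290.15 K
P_n = kTB = 1.38×10⁻²³ × 290.15 × 4.24×10⁶ = 1.70×10⁻¹⁴ W
In dBm: 10 log₁₀(1.70×10⁻¹⁴ / 10⁻³) = −107.7 dBm

−107.7 dBm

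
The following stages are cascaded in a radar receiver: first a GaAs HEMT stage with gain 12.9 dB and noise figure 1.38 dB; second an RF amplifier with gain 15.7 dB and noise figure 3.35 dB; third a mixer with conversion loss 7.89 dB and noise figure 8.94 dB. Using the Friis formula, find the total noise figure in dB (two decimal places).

1.59 dB

Convert to linear (a loss of L dB is a gain of −L dB): F_i = 10^(NF_i/10), G_i = 10^(G_i,dB/10)
  Stage 1: F_1 = 10^(1.38/10) = 1.374, G_1 = 10^(12.9/10) = 19.50
  Stage 2: F_2 = 10^(3.35/10) = 2.163, G_2 = 10^(15.7/10) = 37.15
  Stage 3: F_3 = 10^(8.94/10) = 7.834, G_3 = 10^(−7.89/10) = 0.1626
Friis cascade:
  F = 1.374 + (2.163 − 1)/19.50 + (7.834 − 1)/724.4 = 1.443
NF = 10 log₁₀(1.443) = 1.59 dB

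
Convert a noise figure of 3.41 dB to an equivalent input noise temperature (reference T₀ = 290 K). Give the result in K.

F = 10^(3.41/10) = 2.1928
T_e = (F − 1)·T₀ = (2.1928 − 1) × 290 = 346 K

346 K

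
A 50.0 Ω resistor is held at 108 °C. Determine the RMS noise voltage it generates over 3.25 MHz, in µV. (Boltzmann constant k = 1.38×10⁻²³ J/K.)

T = 108 °C + 273.15 = 381.15 K
V_n = √(4kTRB)
4kTRB = 4 × 1.38×10⁻²³ × 381.15 × 5.00×10¹ × 3.25×10⁶ = 3.42×10⁻¹² V²
V_n = √(3.42×10⁻¹²) = 1.85×10⁻⁶ V = 1.85 µV

1.85 µV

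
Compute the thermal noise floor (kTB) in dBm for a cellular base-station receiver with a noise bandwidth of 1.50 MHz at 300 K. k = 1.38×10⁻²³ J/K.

P_n = kTB = 1.38×10⁻²³ × 300 × 1.50×10⁶ = 6.21×10⁻¹⁵ W
In dBm: 10 log₁₀(6.21×10⁻¹⁵ / 10⁻³) = −112.1 dBm

−112.1 dBm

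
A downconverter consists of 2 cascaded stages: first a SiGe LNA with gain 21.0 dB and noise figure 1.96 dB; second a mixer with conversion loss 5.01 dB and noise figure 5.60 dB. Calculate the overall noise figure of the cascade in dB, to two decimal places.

2.02 dB

Convert to linear (a loss of L dB is a gain of −L dB): F_i = 10^(NF_i/10), G_i = 10^(G_i,dB/10)
  Stage 1: F_1 = 10^(1.96/10) = 1.570, G_1 = 10^(21.0/10) = 125.9
  Stage 2: F_2 = 10^(5.60/10) = 3.631, G_2 = 10^(−5.01/10) = 0.3155
Friis cascade:
  F = 1.570 + (3.631 − 1)/125.9 = 1.591
NF = 10 log₁₀(1.591) = 2.02 dB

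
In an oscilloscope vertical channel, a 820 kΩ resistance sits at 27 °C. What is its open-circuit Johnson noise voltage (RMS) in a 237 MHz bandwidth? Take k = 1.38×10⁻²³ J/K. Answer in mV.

1.79 mV

T = 27 °C + 273.15 = 300.15 K
V_n = √(4kTRB)
4kTRB = 4 × 1.38×10⁻²³ × 300.15 × 8.20×10⁵ × 2.37×10⁸ = 3.22×10⁻⁶ V²
V_n = √(3.22×10⁻⁶) = 1.79×10⁻³ V = 1.79 mV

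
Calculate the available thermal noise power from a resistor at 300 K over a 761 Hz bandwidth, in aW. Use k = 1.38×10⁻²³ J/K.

P_n = kTB = 1.38×10⁻²³ × 300 × 7.61×10² = 3.15×10⁻¹⁸ W = 3.15 aW

3.15 aW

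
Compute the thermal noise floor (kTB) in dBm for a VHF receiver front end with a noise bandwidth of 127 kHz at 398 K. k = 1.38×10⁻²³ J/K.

−121.6 dBm

P_n = kTB = 1.38×10⁻²³ × 398 × 1.27×10⁵ = 6.98×10⁻¹⁶ W
In dBm: 10 log₁₀(6.98×10⁻¹⁶ / 10⁻³) = −121.6 dBm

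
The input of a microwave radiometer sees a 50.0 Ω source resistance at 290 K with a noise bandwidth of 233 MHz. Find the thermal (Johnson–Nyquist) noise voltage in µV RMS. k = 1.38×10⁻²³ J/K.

13.7 µV

V_n = √(4kTRB)
4kTRB = 4 × 1.38×10⁻²³ × 290 × 5.00×10¹ × 2.33×10⁸ = 1.86×10⁻¹⁰ V²
V_n = √(1.86×10⁻¹⁰) = 1.37×10⁻⁵ V = 13.7 µV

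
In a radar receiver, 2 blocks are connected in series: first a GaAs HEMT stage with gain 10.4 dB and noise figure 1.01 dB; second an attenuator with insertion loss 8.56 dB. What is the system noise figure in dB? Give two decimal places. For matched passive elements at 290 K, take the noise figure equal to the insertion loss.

Convert to linear (a loss of L dB is a gain of −L dB): F_i = 10^(NF_i/10), G_i = 10^(G_i,dB/10)
  Stage 1: F_1 = 10^(1.01/10) = 1.262, G_1 = 10^(10.4/10) = 10.96
  Stage 2: F_2 = 10^(8.56/10) = 7.178, G_2 = 10^(−8.56/10) = 0.1393
Friis cascade:
  F = 1.262 + (7.178 − 1)/10.96 = 1.825
NF = 10 log₁₀(1.825) = 2.61 dB

2.61 dB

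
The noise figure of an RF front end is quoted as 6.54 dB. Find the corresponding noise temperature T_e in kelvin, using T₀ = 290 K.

1017 K

F = 10^(6.54/10) = 4.50817
T_e = (F − 1)·T₀ = (4.50817 − 1) × 290 = 1017 K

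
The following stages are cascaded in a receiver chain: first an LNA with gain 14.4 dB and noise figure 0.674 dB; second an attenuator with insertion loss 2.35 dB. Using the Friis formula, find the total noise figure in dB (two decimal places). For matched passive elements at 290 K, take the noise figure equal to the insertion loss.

0.77 dB

Convert to linear (a loss of L dB is a gain of −L dB): F_i = 10^(NF_i/10), G_i = 10^(G_i,dB/10)
  Stage 1: F_1 = 10^(0.674/10) = 1.168, G_1 = 10^(14.4/10) = 27.54
  Stage 2: F_2 = 10^(2.35/10) = 1.718, G_2 = 10^(−2.35/10) = 0.5821
Friis cascade:
  F = 1.168 + (1.718 − 1)/27.54 = 1.194
NF = 10 log₁₀(1.194) = 0.77 dB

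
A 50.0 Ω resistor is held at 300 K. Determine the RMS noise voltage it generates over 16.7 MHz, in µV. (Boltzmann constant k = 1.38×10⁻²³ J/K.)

3.72 µV

V_n = √(4kTRB)
4kTRB = 4 × 1.38×10⁻²³ × 300 × 5.00×10¹ × 1.67×10⁷ = 1.38×10⁻¹¹ V²
V_n = √(1.38×10⁻¹¹) = 3.72×10⁻⁶ V = 3.72 µV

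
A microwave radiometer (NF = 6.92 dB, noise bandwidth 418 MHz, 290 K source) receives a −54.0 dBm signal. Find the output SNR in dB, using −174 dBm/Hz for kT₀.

Noise floor: N = −174 + 10 log₁₀(B) + NF
10 log₁₀(4.18×10⁸) = 86.21 dB
N = −174 + 86.21 + 6.92 = −80.87 dBm
SNR = P_sig − N = −54.0 − (−80.87) = 26.87 dB → 26.9 dB

26.9 dB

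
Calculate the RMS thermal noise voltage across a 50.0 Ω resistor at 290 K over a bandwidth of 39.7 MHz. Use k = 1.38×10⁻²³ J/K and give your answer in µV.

V_n = √(4kTRB)
4kTRB = 4 × 1.38×10⁻²³ × 290 × 5.00×10¹ × 3.97×10⁷ = 3.18×10⁻¹¹ V²
V_n = √(3.18×10⁻¹¹) = 5.64×10⁻⁶ V = 5.64 µV

5.64 µV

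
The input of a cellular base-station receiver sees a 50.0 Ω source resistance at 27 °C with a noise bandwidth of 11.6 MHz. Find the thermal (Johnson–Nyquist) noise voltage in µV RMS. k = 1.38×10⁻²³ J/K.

T = 27 °C + 273.15 = 300.15 K
V_n = √(4kTRB)
4kTRB = 4 × 1.38×10⁻²³ × 300.15 × 5.00×10¹ × 1.16×10⁷ = 9.61×10⁻¹² V²
V_n = √(9.61×10⁻¹²) = 3.10×10⁻⁶ V = 3.10 µV

3.10 µV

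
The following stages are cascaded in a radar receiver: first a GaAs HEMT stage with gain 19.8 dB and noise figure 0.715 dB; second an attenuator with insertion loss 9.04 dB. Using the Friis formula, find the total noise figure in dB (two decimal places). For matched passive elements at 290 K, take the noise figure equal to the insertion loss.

Convert to linear (a loss of L dB is a gain of −L dB): F_i = 10^(NF_i/10), G_i = 10^(G_i,dB/10)
  Stage 1: F_1 = 10^(0.715/10) = 1.179, G_1 = 10^(19.8/10) = 95.50
  Stage 2: F_2 = 10^(9.04/10) = 8.017, G_2 = 10^(−9.04/10) = 0.1247
Friis cascade:
  F = 1.179 + (8.017 − 1)/95.50 = 1.252
NF = 10 log₁₀(1.252) = 0.98 dB

0.98 dB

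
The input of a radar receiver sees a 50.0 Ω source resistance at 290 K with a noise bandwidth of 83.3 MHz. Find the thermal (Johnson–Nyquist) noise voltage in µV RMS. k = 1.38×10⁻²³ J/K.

V_n = √(4kTRB)
4kTRB = 4 × 1.38×10⁻²³ × 290 × 5.00×10¹ × 8.33×10⁷ = 6.67×10⁻¹¹ V²
V_n = √(6.67×10⁻¹¹) = 8.17×10⁻⁶ V = 8.17 µV

8.17 µV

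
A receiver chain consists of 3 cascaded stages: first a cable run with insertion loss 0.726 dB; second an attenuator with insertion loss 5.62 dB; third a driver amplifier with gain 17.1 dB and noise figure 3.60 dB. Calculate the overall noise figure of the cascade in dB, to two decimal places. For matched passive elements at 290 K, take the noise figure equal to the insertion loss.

9.95 dB

Convert to linear (a loss of L dB is a gain of −L dB): F_i = 10^(NF_i/10), G_i = 10^(G_i,dB/10)
  Stage 1: F_1 = 10^(0.726/10) = 1.182, G_1 = 10^(−0.726/10) = 0.8461
  Stage 2: F_2 = 10^(5.62/10) = 3.648, G_2 = 10^(−5.62/10) = 0.2742
  Stage 3: F_3 = 10^(3.60/10) = 2.291, G_3 = 10^(17.1/10) = 51.29
Friis cascade:
  F = 1.182 + (3.648 − 1)/0.8461 + (2.291 − 1)/0.2320 = 9.876
NF = 10 log₁₀(9.876) = 9.95 dB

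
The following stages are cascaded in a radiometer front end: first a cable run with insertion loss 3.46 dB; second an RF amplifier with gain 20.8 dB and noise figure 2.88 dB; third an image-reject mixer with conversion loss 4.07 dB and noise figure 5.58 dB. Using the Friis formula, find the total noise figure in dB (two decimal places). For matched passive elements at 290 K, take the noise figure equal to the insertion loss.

6.39 dB

Convert to linear (a loss of L dB is a gain of −L dB): F_i = 10^(NF_i/10), G_i = 10^(G_i,dB/10)
  Stage 1: F_1 = 10^(3.46/10) = 2.218, G_1 = 10^(−3.46/10) = 0.4508
  Stage 2: F_2 = 10^(2.88/10) = 1.941, G_2 = 10^(20.8/10) = 120.2
  Stage 3: F_3 = 10^(5.58/10) = 3.614, G_3 = 10^(−4.07/10) = 0.3917
Friis cascade:
  F = 2.218 + (1.941 − 1)/0.4508 + (3.614 − 1)/54.20 = 4.353
NF = 10 log₁₀(4.353) = 6.39 dB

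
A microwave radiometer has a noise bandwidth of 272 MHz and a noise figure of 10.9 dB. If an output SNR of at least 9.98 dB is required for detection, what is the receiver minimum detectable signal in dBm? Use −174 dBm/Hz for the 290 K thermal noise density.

Sensitivity = −174 + 10 log₁₀(B) + NF + SNR_min
= −174 + 84.35 + 10.9 + 9.98
= −68.77 dBm → −68.8 dBm

−68.8 dBm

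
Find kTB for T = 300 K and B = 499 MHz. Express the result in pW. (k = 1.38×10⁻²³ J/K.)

2.07 pW

P_n = kTB = 1.38×10⁻²³ × 300 × 4.99×10⁸ = 2.07×10⁻¹² W = 2.07 pW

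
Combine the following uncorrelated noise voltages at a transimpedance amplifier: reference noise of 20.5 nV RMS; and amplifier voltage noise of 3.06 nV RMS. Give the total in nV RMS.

20.7 nV

Uncorrelated sources add in power (mean-square): V_tot = √(ΣV_i²)
V_tot = √[(2.05×10⁻⁸)² + (3.06×10⁻⁹)²] = 2.07×10⁻⁸ V = 20.7 nV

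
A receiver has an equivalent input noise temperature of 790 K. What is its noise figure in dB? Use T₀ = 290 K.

F = 1 + T_e/T₀ = 1 + 790/290 = 3.72414
NF = 10 log₁₀(3.72414) = 5.71 dB

5.71 dB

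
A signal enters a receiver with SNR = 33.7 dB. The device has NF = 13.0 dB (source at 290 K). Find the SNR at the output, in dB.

By definition F = SNR_in/SNR_out, so in dB: SNR_out = SNR_in − NF
SNR_out = 33.7 − 13.0 = 20.7 dB

20.7 dB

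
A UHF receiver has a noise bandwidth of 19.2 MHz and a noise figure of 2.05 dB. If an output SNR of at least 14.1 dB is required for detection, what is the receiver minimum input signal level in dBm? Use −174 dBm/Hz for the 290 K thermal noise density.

−85.0 dBm

Sensitivity = −174 + 10 log₁₀(B) + NF + SNR_min
= −174 + 72.83 + 2.05 + 14.1
= −85.02 dBm → −85.0 dBm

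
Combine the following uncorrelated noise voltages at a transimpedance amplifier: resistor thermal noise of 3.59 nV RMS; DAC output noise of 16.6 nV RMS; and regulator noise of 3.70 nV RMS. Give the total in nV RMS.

17.4 nV

Uncorrelated sources add in power (mean-square): V_tot = √(ΣV_i²)
V_tot = √[(3.59×10⁻⁹)² + (1.66×10⁻⁸)² + (3.70×10⁻⁹)²] = 1.74×10⁻⁸ V = 17.4 nV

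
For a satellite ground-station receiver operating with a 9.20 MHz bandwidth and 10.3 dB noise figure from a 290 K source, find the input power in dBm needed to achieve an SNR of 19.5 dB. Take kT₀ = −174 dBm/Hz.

−74.6 dBm

Sensitivity = −174 + 10 log₁₀(B) + NF + SNR_min
= −174 + 69.64 + 10.3 + 19.5
= −74.56 dBm → −74.6 dBm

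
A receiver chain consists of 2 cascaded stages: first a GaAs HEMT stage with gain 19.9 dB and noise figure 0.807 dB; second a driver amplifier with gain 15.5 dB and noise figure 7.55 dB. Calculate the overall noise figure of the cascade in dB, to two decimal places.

0.98 dB

Convert to linear (a loss of L dB is a gain of −L dB): F_i = 10^(NF_i/10), G_i = 10^(G_i,dB/10)
  Stage 1: F_1 = 10^(0.807/10) = 1.204, G_1 = 10^(19.9/10) = 97.72
  Stage 2: F_2 = 10^(7.55/10) = 5.689, G_2 = 10^(15.5/10) = 35.48
Friis cascade:
  F = 1.204 + (5.689 − 1)/97.72 = 1.252
NF = 10 log₁₀(1.252) = 0.98 dB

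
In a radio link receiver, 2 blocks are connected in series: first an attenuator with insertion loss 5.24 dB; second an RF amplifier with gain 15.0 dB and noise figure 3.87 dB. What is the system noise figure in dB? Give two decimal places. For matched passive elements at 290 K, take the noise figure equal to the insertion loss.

Convert to linear (a loss of L dB is a gain of −L dB): F_i = 10^(NF_i/10), G_i = 10^(G_i,dB/10)
  Stage 1: F_1 = 10^(5.24/10) = 3.342, G_1 = 10^(−5.24/10) = 0.2992
  Stage 2: F_2 = 10^(3.87/10) = 2.438, G_2 = 10^(15.0/10) = 31.62
Friis cascade:
  F = 3.342 + (2.438 − 1)/0.2992 = 8.147
NF = 10 log₁₀(8.147) = 9.11 dB

9.11 dB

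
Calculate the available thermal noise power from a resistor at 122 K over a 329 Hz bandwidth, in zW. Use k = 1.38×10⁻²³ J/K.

554 zW

P_n = kTB = 1.38×10⁻²³ × 122 × 3.29×10² = 5.54×10⁻¹⁹ W = 554 zW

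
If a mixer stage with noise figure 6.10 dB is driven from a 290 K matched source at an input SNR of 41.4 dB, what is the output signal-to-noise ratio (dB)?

35.30 dB

By definition F = SNR_in/SNR_out, so in dB: SNR_out = SNR_in − NF
SNR_out = 41.4 − 6.10 = 35.30 dB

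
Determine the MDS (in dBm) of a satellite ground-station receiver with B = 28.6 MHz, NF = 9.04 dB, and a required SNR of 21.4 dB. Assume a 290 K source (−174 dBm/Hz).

Sensitivity = −174 + 10 log₁₀(B) + NF + SNR_min
= −174 + 74.56 + 9.04 + 21.4
= −69.00 dBm → −69.0 dBm

−69.0 dBm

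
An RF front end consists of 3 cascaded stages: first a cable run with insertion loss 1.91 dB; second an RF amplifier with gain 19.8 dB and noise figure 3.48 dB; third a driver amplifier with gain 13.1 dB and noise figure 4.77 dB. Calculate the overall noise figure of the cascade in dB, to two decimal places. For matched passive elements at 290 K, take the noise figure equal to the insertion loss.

Convert to linear (a loss of L dB is a gain of −L dB): F_i = 10^(NF_i/10), G_i = 10^(G_i,dB/10)
  Stage 1: F_1 = 10^(1.91/10) = 1.552, G_1 = 10^(−1.91/10) = 0.6442
  Stage 2: F_2 = 10^(3.48/10) = 2.228, G_2 = 10^(19.8/10) = 95.50
  Stage 3: F_3 = 10^(4.77/10) = 2.999, G_3 = 10^(13.1/10) = 20.42
Friis cascade:
  F = 1.552 + (2.228 − 1)/0.6442 + (2.999 − 1)/61.52 = 3.492
NF = 10 log₁₀(3.492) = 5.43 dB

5.43 dB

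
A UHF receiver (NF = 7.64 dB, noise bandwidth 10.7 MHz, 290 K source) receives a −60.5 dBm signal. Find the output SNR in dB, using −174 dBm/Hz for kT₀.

35.6 dB

Noise floor: N = −174 + 10 log₁₀(B) + NF
10 log₁₀(1.07×10⁷) = 70.29 dB
N = −174 + 70.29 + 7.64 = −96.07 dBm
SNR = P_sig − N = −60.5 − (−96.07) = 35.57 dB → 35.6 dB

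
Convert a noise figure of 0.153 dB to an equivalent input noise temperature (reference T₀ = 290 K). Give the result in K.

10.4 K

F = 10^(0.153/10) = 1.03586
T_e = (F − 1)·T₀ = (1.03586 − 1) × 290 = 10.4 K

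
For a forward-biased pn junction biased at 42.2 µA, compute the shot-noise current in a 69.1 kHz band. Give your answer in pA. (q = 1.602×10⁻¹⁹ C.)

I_n = √(2qI·B)
2qI·B = 2 × 1.602×10⁻¹⁹ × 4.22×10⁻⁵ × 6.91×10⁴ = 9.34×10⁻¹⁹ A²
I_n = √(9.34×10⁻¹⁹) = 9.67×10⁻¹⁰ A = 967 pA

967 pA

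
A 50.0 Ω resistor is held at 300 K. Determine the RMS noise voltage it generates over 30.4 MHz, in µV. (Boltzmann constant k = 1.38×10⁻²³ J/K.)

V_n = √(4kTRB)
4kTRB = 4 × 1.38×10⁻²³ × 300 × 5.00×10¹ × 3.04×10⁷ = 2.52×10⁻¹¹ V²
V_n = √(2.52×10⁻¹¹) = 5.02×10⁻⁶ V = 5.02 µV

5.02 µV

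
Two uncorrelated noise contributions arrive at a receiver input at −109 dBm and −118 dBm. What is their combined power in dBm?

Convert to linear, add, convert back:
P₁ = 1.26×10⁻¹⁴ W, P₂ = 1.58×10⁻¹⁵ W
P_tot = 1.42×10⁻¹⁴ W → 10 log₁₀(P_tot / 10⁻³) = −108.5 dBm

−108.5 dBm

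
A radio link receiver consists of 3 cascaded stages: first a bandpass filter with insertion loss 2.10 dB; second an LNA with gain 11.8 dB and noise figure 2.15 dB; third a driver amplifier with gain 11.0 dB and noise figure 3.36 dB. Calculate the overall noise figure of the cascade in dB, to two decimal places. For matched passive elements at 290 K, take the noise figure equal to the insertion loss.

4.45 dB

Convert to linear (a loss of L dB is a gain of −L dB): F_i = 10^(NF_i/10), G_i = 10^(G_i,dB/10)
  Stage 1: F_1 = 10^(2.10/10) = 1.622, G_1 = 10^(−2.10/10) = 0.6166
  Stage 2: F_2 = 10^(2.15/10) = 1.641, G_2 = 10^(11.8/10) = 15.14
  Stage 3: F_3 = 10^(3.36/10) = 2.168, G_3 = 10^(11.0/10) = 12.59
Friis cascade:
  F = 1.622 + (1.641 − 1)/0.6166 + (2.168 − 1)/9.333 = 2.786
NF = 10 log₁₀(2.786) = 4.45 dB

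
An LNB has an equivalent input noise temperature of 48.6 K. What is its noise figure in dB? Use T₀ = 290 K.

0.673 dB

F = 1 + T_e/T₀ = 1 + 48.6/290 = 1.16759
NF = 10 log₁₀(1.16759) = 0.673 dB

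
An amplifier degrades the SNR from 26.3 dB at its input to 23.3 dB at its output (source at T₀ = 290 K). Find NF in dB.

NF (dB) = SNR_in(dB) − SNR_out(dB) when the source is at T₀
NF = 26.3 − 23.3 = 3.0 dB

3.0 dB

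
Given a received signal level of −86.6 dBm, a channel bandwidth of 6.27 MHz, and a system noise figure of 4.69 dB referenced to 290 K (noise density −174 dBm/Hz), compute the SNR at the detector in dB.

Noise floor: N = −174 + 10 log₁₀(B) + NF
10 log₁₀(6.27×10⁶) = 67.97 dB
N = −174 + 67.97 + 4.69 = −101.34 dBm
SNR = P_sig − N = −86.6 − (−101.34) = 14.74 dB → 14.7 dB

14.7 dB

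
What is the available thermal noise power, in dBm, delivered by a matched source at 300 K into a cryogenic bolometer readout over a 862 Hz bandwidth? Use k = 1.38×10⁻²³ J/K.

P_n = kTB = 1.38×10⁻²³ × 300 × 8.62×10² = 3.57×10⁻¹⁸ W
In dBm: 10 log₁₀(3.57×10⁻¹⁸ / 10⁻³) = −144.5 dBm

−144.5 dBm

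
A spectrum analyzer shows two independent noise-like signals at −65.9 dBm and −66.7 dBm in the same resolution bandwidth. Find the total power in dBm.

−63.3 dBm

Convert to linear, add, convert back:
P₁ = 2.57×10⁻¹⁰ W, P₂ = 2.14×10⁻¹⁰ W
P_tot = 4.71×10⁻¹⁰ W → 10 log₁₀(P_tot / 10⁻³) = −63.3 dBm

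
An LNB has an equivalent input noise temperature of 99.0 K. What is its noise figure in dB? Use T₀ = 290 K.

F = 1 + T_e/T₀ = 1 + 99.0/290 = 1.34138
NF = 10 log₁₀(1.34138) = 1.28 dB

1.28 dB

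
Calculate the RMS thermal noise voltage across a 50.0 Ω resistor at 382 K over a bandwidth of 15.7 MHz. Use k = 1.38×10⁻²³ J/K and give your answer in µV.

V_n = √(4kTRB)
4kTRB = 4 × 1.38×10⁻²³ × 382 × 5.00×10¹ × 1.57×10⁷ = 1.66×10⁻¹¹ V²
V_n = √(1.66×10⁻¹¹) = 4.07×10⁻⁶ V = 4.07 µV

4.07 µV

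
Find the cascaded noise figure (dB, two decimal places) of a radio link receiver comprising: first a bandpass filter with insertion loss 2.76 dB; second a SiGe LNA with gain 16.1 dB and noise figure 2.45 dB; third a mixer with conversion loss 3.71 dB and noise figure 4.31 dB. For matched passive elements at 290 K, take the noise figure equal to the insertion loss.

5.31 dB

Convert to linear (a loss of L dB is a gain of −L dB): F_i = 10^(NF_i/10), G_i = 10^(G_i,dB/10)
  Stage 1: F_1 = 10^(2.76/10) = 1.888, G_1 = 10^(−2.76/10) = 0.5297
  Stage 2: F_2 = 10^(2.45/10) = 1.758, G_2 = 10^(16.1/10) = 40.74
  Stage 3: F_3 = 10^(4.31/10) = 2.698, G_3 = 10^(−3.71/10) = 0.4256
Friis cascade:
  F = 1.888 + (1.758 − 1)/0.5297 + (2.698 − 1)/21.58 = 3.398
NF = 10 log₁₀(3.398) = 5.31 dB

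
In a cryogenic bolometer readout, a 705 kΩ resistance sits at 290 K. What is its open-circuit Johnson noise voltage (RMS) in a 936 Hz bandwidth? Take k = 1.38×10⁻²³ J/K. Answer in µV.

3.25 µV

V_n = √(4kTRB)
4kTRB = 4 × 1.38×10⁻²³ × 290 × 7.05×10⁵ × 9.36×10² = 1.06×10⁻¹¹ V²
V_n = √(1.06×10⁻¹¹) = 3.25×10⁻⁶ V = 3.25 µV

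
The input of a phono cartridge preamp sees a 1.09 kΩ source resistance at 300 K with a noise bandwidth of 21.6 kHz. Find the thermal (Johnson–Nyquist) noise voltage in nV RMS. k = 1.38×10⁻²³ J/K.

V_n = √(4kTRB)
4kTRB = 4 × 1.38×10⁻²³ × 300 × 1.09×10³ × 2.16×10⁴ = 3.90×10⁻¹³ V²
V_n = √(3.90×10⁻¹³) = 6.24×10⁻⁷ V = 624 nV

624 nV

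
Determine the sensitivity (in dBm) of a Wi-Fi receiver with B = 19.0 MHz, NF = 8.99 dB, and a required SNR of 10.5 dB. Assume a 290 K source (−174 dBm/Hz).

−81.7 dBm

Sensitivity = −174 + 10 log₁₀(B) + NF + SNR_min
= −174 + 72.79 + 8.99 + 10.5
= −81.72 dBm → −81.7 dBm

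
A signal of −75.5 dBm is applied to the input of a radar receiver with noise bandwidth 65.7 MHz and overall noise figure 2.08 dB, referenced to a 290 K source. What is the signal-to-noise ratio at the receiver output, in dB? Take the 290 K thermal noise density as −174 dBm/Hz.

Noise floor: N = −174 + 10 log₁₀(B) + NF
10 log₁₀(6.57×10⁷) = 78.18 dB
N = −174 + 78.18 + 2.08 = −93.74 dBm
SNR = P_sig − N = −75.5 − (−93.74) = 18.24 dB → 18.2 dB

18.2 dB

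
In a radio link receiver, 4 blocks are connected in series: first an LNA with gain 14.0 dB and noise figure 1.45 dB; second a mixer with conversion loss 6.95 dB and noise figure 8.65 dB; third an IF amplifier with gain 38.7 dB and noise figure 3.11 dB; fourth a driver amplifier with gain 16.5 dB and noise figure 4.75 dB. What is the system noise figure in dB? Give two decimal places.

2.68 dB

Convert to linear (a loss of L dB is a gain of −L dB): F_i = 10^(NF_i/10), G_i = 10^(G_i,dB/10)
  Stage 1: F_1 = 10^(1.45/10) = 1.396, G_1 = 10^(14.0/10) = 25.12
  Stage 2: F_2 = 10^(8.65/10) = 7.328, G_2 = 10^(−6.95/10) = 0.2018
  Stage 3: F_3 = 10^(3.11/10) = 2.046, G_3 = 10^(38.7/10) = 7413
  Stage 4: F_4 = 10^(4.75/10) = 2.985, G_4 = 10^(16.5/10) = 44.67
Friis cascade:
  F = 1.396 + (7.328 − 1)/25.12 + (2.046 − 1)/5.070 + (2.985 − 1)/3.758×10⁴ = 1.855
NF = 10 log₁₀(1.855) = 2.68 dB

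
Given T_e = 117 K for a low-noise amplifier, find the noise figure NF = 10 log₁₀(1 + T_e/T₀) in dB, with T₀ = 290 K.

1.47 dB

F = 1 + T_e/T₀ = 1 + 117/290 = 1.40345
NF = 10 log₁₀(1.40345) = 1.47 dB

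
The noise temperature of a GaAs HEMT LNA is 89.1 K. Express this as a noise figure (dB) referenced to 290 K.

1.16 dB

F = 1 + T_e/T₀ = 1 + 89.1/290 = 1.30724
NF = 10 log₁₀(1.30724) = 1.16 dB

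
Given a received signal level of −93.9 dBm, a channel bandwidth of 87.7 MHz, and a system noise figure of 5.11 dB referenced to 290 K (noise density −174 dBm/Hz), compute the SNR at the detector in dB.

Noise floor: N = −174 + 10 log₁₀(B) + NF
10 log₁₀(8.77×10⁷) = 79.43 dB
N = −174 + 79.43 + 5.11 = −89.46 dBm
SNR = P_sig − N = −93.9 − (−89.46) = −4.44 dB → −4.4 dB

−4.4 dB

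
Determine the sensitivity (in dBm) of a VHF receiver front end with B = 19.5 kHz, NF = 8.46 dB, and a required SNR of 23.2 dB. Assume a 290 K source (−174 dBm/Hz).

−99.4 dBm

Sensitivity = −174 + 10 log₁₀(B) + NF + SNR_min
= −174 + 42.9 + 8.46 + 23.2
= −99.44 dBm → −99.4 dBm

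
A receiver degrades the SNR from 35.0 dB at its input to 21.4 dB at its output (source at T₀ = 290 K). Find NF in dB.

NF (dB) = SNR_in(dB) − SNR_out(dB) when the source is at T₀
NF = 35.0 − 21.4 = 13.6 dB

13.6 dB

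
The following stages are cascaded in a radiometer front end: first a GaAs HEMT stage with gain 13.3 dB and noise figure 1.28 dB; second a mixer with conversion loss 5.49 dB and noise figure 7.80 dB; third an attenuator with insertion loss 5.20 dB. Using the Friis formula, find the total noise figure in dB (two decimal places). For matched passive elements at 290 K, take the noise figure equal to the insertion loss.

Convert to linear (a loss of L dB is a gain of −L dB): F_i = 10^(NF_i/10), G_i = 10^(G_i,dB/10)
  Stage 1: F_1 = 10^(1.28/10) = 1.343, G_1 = 10^(13.3/10) = 21.38
  Stage 2: F_2 = 10^(7.80/10) = 6.026, G_2 = 10^(−5.49/10) = 0.2825
  Stage 3: F_3 = 10^(5.20/10) = 3.311, G_3 = 10^(−5.20/10) = 0.3020
Friis cascade:
  F = 1.343 + (6.026 − 1)/21.38 + (3.311 − 1)/6.039 = 1.961
NF = 10 log₁₀(1.961) = 2.92 dB

2.92 dB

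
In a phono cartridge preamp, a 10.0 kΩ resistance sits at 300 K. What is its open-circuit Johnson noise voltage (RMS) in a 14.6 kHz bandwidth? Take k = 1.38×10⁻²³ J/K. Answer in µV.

1.55 µV

V_n = √(4kTRB)
4kTRB = 4 × 1.38×10⁻²³ × 300 × 1.00×10⁴ × 1.46×10⁴ = 2.42×10⁻¹² V²
V_n = √(2.42×10⁻¹²) = 1.55×10⁻⁶ V = 1.55 µV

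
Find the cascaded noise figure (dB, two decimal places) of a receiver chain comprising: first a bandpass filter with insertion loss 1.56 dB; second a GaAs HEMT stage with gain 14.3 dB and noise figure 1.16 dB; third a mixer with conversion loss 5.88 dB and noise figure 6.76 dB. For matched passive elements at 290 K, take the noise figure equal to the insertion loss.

Convert to linear (a loss of L dB is a gain of −L dB): F_i = 10^(NF_i/10), G_i = 10^(G_i,dB/10)
  Stage 1: F_1 = 10^(1.56/10) = 1.432, G_1 = 10^(−1.56/10) = 0.6982
  Stage 2: F_2 = 10^(1.16/10) = 1.306, G_2 = 10^(14.3/10) = 26.92
  Stage 3: F_3 = 10^(6.76/10) = 4.742, G_3 = 10^(−5.88/10) = 0.2582
Friis cascade:
  F = 1.432 + (1.306 − 1)/0.6982 + (4.742 − 1)/18.79 = 2.070
NF = 10 log₁₀(2.070) = 3.16 dB

3.16 dB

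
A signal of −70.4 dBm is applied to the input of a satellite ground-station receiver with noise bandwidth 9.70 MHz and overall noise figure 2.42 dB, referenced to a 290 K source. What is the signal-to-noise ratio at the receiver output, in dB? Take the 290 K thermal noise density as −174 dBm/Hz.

31.3 dB

Noise floor: N = −174 + 10 log₁₀(B) + NF
10 log₁₀(9.70×10⁶) = 69.87 dB
N = −174 + 69.87 + 2.42 = −101.71 dBm
SNR = P_sig − N = −70.4 − (−101.71) = 31.31 dB → 31.3 dB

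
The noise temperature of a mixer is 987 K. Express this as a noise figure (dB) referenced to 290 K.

6.44 dB

F = 1 + T_e/T₀ = 1 + 987/290 = 4.40345
NF = 10 log₁₀(4.40345) = 6.44 dB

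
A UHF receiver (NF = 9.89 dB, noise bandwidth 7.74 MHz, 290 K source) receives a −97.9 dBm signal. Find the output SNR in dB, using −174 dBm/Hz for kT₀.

Noise floor: N = −174 + 10 log₁₀(B) + NF
10 log₁₀(7.74×10⁶) = 68.89 dB
N = −174 + 68.89 + 9.89 = −95.22 dBm
SNR = P_sig − N = −97.9 − (−95.22) = −2.68 dB → −2.7 dB

−2.7 dB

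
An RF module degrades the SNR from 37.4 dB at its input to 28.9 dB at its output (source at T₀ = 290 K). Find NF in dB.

8.5 dB

NF (dB) = SNR_in(dB) − SNR_out(dB) when the source is at T₀
NF = 37.4 − 28.9 = 8.5 dB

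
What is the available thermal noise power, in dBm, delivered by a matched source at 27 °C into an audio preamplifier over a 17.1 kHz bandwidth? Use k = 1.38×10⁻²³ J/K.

T = 27 °C + 273.15 = 300.15 K
P_n = kTB = 1.38×10⁻²³ × 300.15 × 1.71×10⁴ = 7.08×10⁻¹⁷ W
In dBm: 10 log₁₀(7.08×10⁻¹⁷ / 10⁻³) = −131.5 dBm

−131.5 dBm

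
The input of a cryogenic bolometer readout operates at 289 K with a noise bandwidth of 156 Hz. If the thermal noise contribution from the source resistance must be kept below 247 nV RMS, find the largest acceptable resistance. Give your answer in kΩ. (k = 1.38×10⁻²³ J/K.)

24.5 kΩ

Johnson–Nyquist: V_n = √(4kTRB) ⇒ R = V_n² / (4kTB)
4kTB = 4 × 1.38×10⁻²³ × 289 × 1.56×10² = 2.49×10⁻¹⁸
R = (2.47×10⁻⁷)² / 2.49×10⁻¹⁸ = 2.45×10⁴ Ω = 24.5 kΩ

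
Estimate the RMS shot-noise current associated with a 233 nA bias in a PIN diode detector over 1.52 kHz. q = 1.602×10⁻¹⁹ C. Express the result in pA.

I_n = √(2qI·B)
2qI·B = 2 × 1.602×10⁻¹⁹ × 2.33×10⁻⁷ × 1.52×10³ = 1.13×10⁻²² A²
I_n = √(1.13×10⁻²²) = 1.07×10⁻¹¹ A = 10.7 pA

10.7 pA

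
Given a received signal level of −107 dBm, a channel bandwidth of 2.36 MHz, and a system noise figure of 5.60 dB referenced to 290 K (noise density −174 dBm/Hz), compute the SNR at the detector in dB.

−2.3 dB

Noise floor: N = −174 + 10 log₁₀(B) + NF
10 log₁₀(2.36×10⁶) = 63.73 dB
N = −174 + 63.73 + 5.60 = −104.67 dBm
SNR = P_sig − N = −107 − (−104.67) = −2.33 dB → −2.3 dB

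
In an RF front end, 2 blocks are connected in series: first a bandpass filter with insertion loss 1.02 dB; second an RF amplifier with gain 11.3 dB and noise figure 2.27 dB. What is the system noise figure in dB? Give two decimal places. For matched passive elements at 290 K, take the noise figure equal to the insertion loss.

3.29 dB

Convert to linear (a loss of L dB is a gain of −L dB): F_i = 10^(NF_i/10), G_i = 10^(G_i,dB/10)
  Stage 1: F_1 = 10^(1.02/10) = 1.265, G_1 = 10^(−1.02/10) = 0.7907
  Stage 2: F_2 = 10^(2.27/10) = 1.687, G_2 = 10^(11.3/10) = 13.49
Friis cascade:
  F = 1.265 + (1.687 − 1)/0.7907 = 2.133
NF = 10 log₁₀(2.133) = 3.29 dB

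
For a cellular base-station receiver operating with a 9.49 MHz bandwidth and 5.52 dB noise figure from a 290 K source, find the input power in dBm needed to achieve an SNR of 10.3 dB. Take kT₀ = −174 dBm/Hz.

Sensitivity = −174 + 10 log₁₀(B) + NF + SNR_min
= −174 + 69.77 + 5.52 + 10.3
= −88.41 dBm → −88.4 dBm

−88.4 dBm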